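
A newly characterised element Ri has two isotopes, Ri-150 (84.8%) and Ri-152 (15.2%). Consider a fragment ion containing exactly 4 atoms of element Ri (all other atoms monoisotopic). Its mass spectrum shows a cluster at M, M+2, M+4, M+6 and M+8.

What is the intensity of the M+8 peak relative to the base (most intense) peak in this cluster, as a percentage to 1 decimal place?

0.1%

Term probabilities: M 0.5171, M+2 0.3708, M+4 0.0997, M+6 0.0119, M+8 0.0005. Base peak = M.
P(M) = C(4,0) × 0.848^4 × 0.152^0 = 1 × 0.51711056 × 1.0000 = 0.517111 (base)
P(M+8) = C(4,4) × 0.848^0 × 0.152^4 = 1 × 1.0000 × 0.00053379 = 0.000534
Relative intensity = 0.000534 / 0.517111 × 100 = 0.1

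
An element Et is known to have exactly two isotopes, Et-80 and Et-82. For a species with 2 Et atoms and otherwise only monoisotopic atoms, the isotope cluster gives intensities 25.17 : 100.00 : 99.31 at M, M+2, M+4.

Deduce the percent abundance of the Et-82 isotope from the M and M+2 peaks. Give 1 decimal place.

66.5%

Write p for the Et-80 fraction. I(M+2)/I(M) = [C(2,1)·p^1·(1−p)] / p^2 = 2·(1−p)/p = 100.00/25.17 = 3.9730
(1−p)/p = 3.9730/2 = 1.9865  ⇒  p = 1/(1 + 1.9865) = 0.3348
Et-80: 33.5%, Et-82: 66.5%.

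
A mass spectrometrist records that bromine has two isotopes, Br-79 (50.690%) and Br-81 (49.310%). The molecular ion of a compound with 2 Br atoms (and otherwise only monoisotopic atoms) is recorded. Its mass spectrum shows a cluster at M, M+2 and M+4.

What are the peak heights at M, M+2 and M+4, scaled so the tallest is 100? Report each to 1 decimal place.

51.4 : 100.0 : 48.6

The 2 Br atoms are independent, so intensities follow the terms of (0.50690 + 0.49310)^2.
P(M) = 0.50690^2 = 0.256948
P(M+2) = 2 × 0.50690^1 × 0.49310^1 = 0.499905
P(M+4) = 0.49310^2 = 0.243148
The M+2 peak is largest (0.499905); scaling to 100 gives 51.4 : 100.0 : 48.6.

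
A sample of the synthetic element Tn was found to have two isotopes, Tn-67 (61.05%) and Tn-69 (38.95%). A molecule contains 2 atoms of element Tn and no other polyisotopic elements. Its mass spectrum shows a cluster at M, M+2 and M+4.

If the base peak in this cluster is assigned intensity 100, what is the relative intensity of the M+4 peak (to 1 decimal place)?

Term probabilities: M 0.3727, M+2 0.4756, M+4 0.1517. Base peak = M+2.
P(M+2) = C(2,1) × 0.6105^1 × 0.3895^1 = 2 × 0.6105 × 0.3895 = 0.475580 (base)
P(M+4) = C(2,2) × 0.6105^0 × 0.3895^2 = 1 × 1.0000 × 0.15171025 = 0.151710
Relative intensity = 0.151710 / 0.475580 × 100 = 31.9

31.9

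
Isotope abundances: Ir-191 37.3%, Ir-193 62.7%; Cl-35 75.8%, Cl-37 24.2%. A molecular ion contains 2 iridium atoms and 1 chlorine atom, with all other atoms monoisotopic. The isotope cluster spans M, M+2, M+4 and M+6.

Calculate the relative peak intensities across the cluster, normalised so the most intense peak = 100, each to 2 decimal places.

Iridium pattern (n=2): 0.139129 : 0.467742 : 0.393129
Chlorine pattern (n=1): 0.7580 : 0.2420
Convolve the two distributions (both contribute in 2-u steps):
  M: 0.139129×0.7580 = 0.105460
  M+2: 0.139129×0.2420 + 0.467742×0.7580 = 0.388218
  M+4: 0.467742×0.2420 + 0.393129×0.7580 = 0.411185
  M+6: 0.393129×0.2420 = 0.095137
Scale to base peak (0.411185) = 100: 25.65 : 94.41 : 100.00 : 23.14

25.65 : 94.41 : 100.00 : 23.14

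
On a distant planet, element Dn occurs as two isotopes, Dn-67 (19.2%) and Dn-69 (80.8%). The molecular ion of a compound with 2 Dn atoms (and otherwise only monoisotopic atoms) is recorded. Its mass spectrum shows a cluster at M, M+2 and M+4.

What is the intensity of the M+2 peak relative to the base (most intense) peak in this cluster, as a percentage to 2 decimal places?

Binomial terms of (0.192 + 0.808)^2: M 0.0369, M+2 0.3103, M+4 0.6529 → M+4 is the base peak.
P(M+4) = C(2,2) × 0.192^0 × 0.808^2 = 1 × 1.0000 × 0.652864 = 0.652864 (base)
P(M+2) = C(2,1) × 0.192^1 × 0.808^1 = 2 × 0.1920 × 0.8080 = 0.310272
Relative intensity = 0.310272 / 0.652864 × 100 = 47.52

47.52%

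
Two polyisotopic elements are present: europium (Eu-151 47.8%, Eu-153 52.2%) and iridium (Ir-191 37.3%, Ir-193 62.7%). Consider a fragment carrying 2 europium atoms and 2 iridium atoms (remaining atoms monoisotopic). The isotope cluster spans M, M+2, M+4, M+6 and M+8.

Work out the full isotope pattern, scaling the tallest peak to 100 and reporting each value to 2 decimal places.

Europium pattern (n=2): 0.228484 : 0.499032 : 0.272484
Iridium pattern (n=2): 0.139129 : 0.467742 : 0.393129
Convolve the two distributions (both contribute in 2-u steps):
  M: 0.228484×0.139129 = 0.031789
  M+2: 0.228484×0.467742 + 0.499032×0.139129 = 0.176301
  M+4: 0.228484×0.393129 + 0.499032×0.467742 + 0.272484×0.139129 = 0.361152
  M+6: 0.499032×0.393129 + 0.272484×0.467742 = 0.323636
  M+8: 0.272484×0.393129 = 0.107121
Scale to base peak (0.361152) = 100: 8.80 : 48.82 : 100.00 : 89.61 : 29.66

8.80 : 48.82 : 100.00 : 89.61 : 29.66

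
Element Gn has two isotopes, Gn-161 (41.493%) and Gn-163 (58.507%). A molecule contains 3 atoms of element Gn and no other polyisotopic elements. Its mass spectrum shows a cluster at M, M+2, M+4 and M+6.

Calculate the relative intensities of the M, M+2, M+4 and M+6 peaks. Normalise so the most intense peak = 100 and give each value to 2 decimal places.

16.77 : 70.92 : 100.00 : 47.00

Each Gn atom is independently Gn-161 (p = 0.41493) or Gn-163 (q = 0.58507); the cluster is the binomial expansion (p + q)^3.
P(M) = 0.41493^3 = 0.071437
P(M+2) = 3 × 0.41493^2 × 0.58507^1 = 0.302189
P(M+4) = 3 × 0.41493^1 × 0.58507^2 = 0.426100
P(M+6) = 0.58507^3 = 0.200274
The M+4 peak is largest (0.426100); scaling to 100 gives 16.77 : 70.92 : 100.00 : 47.00.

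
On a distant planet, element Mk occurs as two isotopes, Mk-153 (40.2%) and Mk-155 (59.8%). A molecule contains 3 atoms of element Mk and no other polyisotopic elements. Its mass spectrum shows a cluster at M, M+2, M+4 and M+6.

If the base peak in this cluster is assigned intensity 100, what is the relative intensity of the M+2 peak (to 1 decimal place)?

67.2

Term probabilities: M 0.0650, M+2 0.2899, M+4 0.4313, M+6 0.2138. Base peak = M+4.
P(M+4) = C(3,2) × 0.402^1 × 0.598^2 = 3 × 0.4020 × 0.357604 = 0.431270 (base)
P(M+2) = C(3,1) × 0.402^2 × 0.598^1 = 3 × 0.161604 × 0.5980 = 0.289918
Relative intensity = 0.289918 / 0.431270 × 100 = 67.2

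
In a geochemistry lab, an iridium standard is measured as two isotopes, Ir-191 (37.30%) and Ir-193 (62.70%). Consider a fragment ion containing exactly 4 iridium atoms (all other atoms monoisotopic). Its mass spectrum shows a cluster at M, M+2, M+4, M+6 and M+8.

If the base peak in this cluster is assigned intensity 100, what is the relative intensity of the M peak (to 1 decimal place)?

Binomial terms of (0.3730 + 0.6270)^4: M 0.0194, M+2 0.1302, M+4 0.3282, M+6 0.3678, M+8 0.1546 → M+6 is the base peak.
P(M+6) = C(4,3) × 0.3730^1 × 0.6270^3 = 4 × 0.3730 × 0.24649188 = 0.367766 (base)
P(M) = C(4,0) × 0.3730^4 × 0.6270^0 = 1 × 0.01935688 × 1.0000 = 0.019357
Relative intensity = 0.019357 / 0.367766 × 100 = 5.3

5.3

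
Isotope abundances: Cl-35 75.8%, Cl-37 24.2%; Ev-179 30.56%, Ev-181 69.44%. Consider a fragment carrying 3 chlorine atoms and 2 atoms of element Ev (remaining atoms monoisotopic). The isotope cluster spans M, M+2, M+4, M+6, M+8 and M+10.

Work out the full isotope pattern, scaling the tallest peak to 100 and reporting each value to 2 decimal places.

10.18 : 56.02 : 100.00 : 64.83 : 17.58 : 1.71

Chlorine pattern (n=3): 0.43551951 : 0.41713346 : 0.13317454 : 0.01417249
Element Ev pattern (n=2): 0.09339136 : 0.42441728 : 0.48219136
Convolve the two distributions (both contribute in 2-u steps):
  M: 0.43551951×0.09339136 = 0.040674
  M+2: 0.43551951×0.42441728 + 0.41713346×0.09339136 = 0.223799
  M+4: 0.43551951×0.48219136 + 0.41713346×0.42441728 + 0.13317454×0.09339136 = 0.399480
  M+6: 0.41713346×0.48219136 + 0.13317454×0.42441728 + 0.01417249×0.09339136 = 0.258983
  M+8: 0.13317454×0.48219136 + 0.01417249×0.42441728 = 0.070231
  M+10: 0.01417249×0.48219136 = 0.006834
Scale to base peak (0.399480) = 100: 10.18 : 56.02 : 100.00 : 64.83 : 17.58 : 1.71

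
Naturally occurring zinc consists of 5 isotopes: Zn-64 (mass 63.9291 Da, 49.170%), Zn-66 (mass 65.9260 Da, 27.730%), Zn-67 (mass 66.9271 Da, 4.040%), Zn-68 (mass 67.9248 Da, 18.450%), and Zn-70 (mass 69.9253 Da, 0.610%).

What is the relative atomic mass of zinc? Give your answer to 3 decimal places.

Ar = Σ fᵢ·mᵢ = 0.49170 × 63.9291 + 0.27730 × 65.9260 + 0.04040 × 66.9271 + 0.18450 × 67.9248 + 0.00610 × 69.9253
= 31.43394 + 18.28128 + 2.70385 + 12.53213 + 0.42654 = 65.37774 Da

65.378 Da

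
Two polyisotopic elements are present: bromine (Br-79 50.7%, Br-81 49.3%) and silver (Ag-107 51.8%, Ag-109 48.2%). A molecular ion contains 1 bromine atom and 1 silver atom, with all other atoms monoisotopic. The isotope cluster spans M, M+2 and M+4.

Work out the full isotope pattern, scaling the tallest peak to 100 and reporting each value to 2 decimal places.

Bromine pattern (n=1): 0.5070 : 0.4930
Silver pattern (n=1): 0.5180 : 0.4820
Convolve the two distributions (both contribute in 2-u steps):
  M: 0.5070×0.5180 = 0.262626
  M+2: 0.5070×0.4820 + 0.4930×0.5180 = 0.499748
  M+4: 0.4930×0.4820 = 0.237626
Scale to base peak (0.499748) = 100: 52.55 : 100.00 : 47.55

52.55 : 100.00 : 47.55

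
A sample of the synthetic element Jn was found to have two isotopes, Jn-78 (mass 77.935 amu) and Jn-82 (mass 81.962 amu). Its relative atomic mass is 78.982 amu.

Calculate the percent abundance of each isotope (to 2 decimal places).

With x = fraction of Jn-78 (so Jn-82 is 1 − x):
77.935·x + 81.962·(1 − x) = 78.982
(77.935 − 81.962)·x = 78.982 − 81.962
x = -2.980 / -4.027 = 0.74000 → 74.00% Jn-78, 26.00% Jn-82.

Jn-78: 74.00%, Jn-82: 26.00%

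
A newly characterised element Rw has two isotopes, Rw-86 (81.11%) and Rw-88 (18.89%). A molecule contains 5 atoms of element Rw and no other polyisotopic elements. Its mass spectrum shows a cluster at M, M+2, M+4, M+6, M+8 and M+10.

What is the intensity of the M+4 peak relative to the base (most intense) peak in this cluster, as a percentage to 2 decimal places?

Binomial terms of (0.8111 + 0.1889)^5: M 0.3511, M+2 0.4088, M+4 0.1904, M+6 0.0443, M+8 0.0052, M+10 0.0002 → M+2 is the base peak.
P(M+2) = C(5,1) × 0.8111^4 × 0.1889^1 = 5 × 0.43281032 × 0.1889 = 0.408789 (base)
P(M+4) = C(5,2) × 0.8111^3 × 0.1889^2 = 10 × 0.53360907 × 0.03568321 = 0.190409
Relative intensity = 0.190409 / 0.408789 × 100 = 46.58

46.58%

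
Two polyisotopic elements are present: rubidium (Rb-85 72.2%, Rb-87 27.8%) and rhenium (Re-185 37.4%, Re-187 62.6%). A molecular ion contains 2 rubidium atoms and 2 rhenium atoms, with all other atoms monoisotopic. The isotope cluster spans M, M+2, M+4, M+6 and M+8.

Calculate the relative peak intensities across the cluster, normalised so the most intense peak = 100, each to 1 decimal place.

Rubidium pattern (n=2): 0.521284 : 0.401432 : 0.077284
Rhenium pattern (n=2): 0.139876 : 0.468248 : 0.391876
Convolve the two distributions (both contribute in 2-u steps):
  M: 0.521284×0.139876 = 0.072915
  M+2: 0.521284×0.468248 + 0.401432×0.139876 = 0.300241
  M+4: 0.521284×0.391876 + 0.401432×0.468248 + 0.077284×0.139876 = 0.403059
  M+6: 0.401432×0.391876 + 0.077284×0.468248 = 0.193500
  M+8: 0.077284×0.391876 = 0.030286
Scale to base peak (0.403059) = 100: 18.1 : 74.5 : 100.0 : 48.0 : 7.5

18.1 : 74.5 : 100.0 : 48.0 : 7.5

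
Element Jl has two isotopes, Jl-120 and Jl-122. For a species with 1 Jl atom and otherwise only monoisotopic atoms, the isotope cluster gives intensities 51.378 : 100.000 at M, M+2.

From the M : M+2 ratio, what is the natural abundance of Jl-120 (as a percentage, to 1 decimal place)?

33.9%

Write p for the Jl-120 fraction. I(M+2)/I(M) = [C(1,1)·p^0·(1−p)] / p^1 = 1·(1−p)/p = 100.000/51.378 = 1.9464
(1−p)/p = 1.9464/1 = 1.9464  ⇒  p = 1/(1 + 1.9464) = 0.3394
Jl-120: 33.9%, Jl-122: 66.1%.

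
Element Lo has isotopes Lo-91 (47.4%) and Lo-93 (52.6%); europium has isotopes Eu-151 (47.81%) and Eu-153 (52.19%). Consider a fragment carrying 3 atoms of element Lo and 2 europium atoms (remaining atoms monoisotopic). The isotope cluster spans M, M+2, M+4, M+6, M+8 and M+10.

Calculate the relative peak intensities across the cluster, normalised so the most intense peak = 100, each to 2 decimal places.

7.46 : 41.14 : 90.71 : 100.00 : 55.12 : 12.15

Element Lo pattern (n=3): 0.10649642 : 0.35453873 : 0.39343327 : 0.14553158
Europium pattern (n=2): 0.22857961 : 0.49904078 : 0.27237961
Convolve the two distributions (both contribute in 2-u steps):
  M: 0.10649642×0.22857961 = 0.024343
  M+2: 0.10649642×0.49904078 + 0.35453873×0.22857961 = 0.134186
  M+4: 0.10649642×0.27237961 + 0.35453873×0.49904078 + 0.39343327×0.22857961 = 0.295868
  M+6: 0.35453873×0.27237961 + 0.39343327×0.49904078 + 0.14553158×0.22857961 = 0.326174
  M+8: 0.39343327×0.27237961 + 0.14553158×0.49904078 = 0.179789
  M+10: 0.14553158×0.27237961 = 0.039640
Scale to base peak (0.326174) = 100: 7.46 : 41.14 : 90.71 : 100.00 : 55.12 : 12.15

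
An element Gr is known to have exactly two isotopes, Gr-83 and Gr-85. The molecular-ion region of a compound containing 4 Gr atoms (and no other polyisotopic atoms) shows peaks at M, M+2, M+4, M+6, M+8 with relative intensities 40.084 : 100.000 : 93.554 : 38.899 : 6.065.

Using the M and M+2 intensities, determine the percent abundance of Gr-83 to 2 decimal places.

Let p = fractional abundance of Gr-83. I(M+2)/I(M) = [C(4,1)·p^3·(1−p)] / p^4 = 4·(1−p)/p = 100.000/40.084 = 2.4948
(1−p)/p = 2.4948/4 = 0.6237  ⇒  p = 1/(1 + 0.6237) = 0.6159
Gr-83: 61.59%, Gr-85: 38.41%.

61.59%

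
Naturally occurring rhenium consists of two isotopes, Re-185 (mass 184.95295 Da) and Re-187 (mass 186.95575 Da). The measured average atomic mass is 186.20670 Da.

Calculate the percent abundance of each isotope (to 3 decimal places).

With x = fraction of Re-185 (so Re-187 is 1 − x):
184.95295·x + 186.95575·(1 − x) = 186.20670
(184.95295 − 186.95575)·x = 186.20670 − 186.95575
x = -0.74905 / -2.00280 = 0.37400 → 37.400% Re-185, 62.600% Re-187.

Re-185: 37.400%, Re-187: 62.600%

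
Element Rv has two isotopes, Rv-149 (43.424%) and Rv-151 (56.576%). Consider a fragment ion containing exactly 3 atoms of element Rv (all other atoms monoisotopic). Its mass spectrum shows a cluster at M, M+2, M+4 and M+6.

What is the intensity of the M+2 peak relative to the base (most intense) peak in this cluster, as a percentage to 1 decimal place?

76.8%

(0.43424 + 0.56576)^3 gives M 0.0819, M+2 0.3200, M+4 0.4170, M+6 0.1811; the largest is M+4.
P(M+4) = C(3,2) × 0.43424^1 × 0.56576^2 = 3 × 0.43424 × 0.32008438 = 0.416980 (base)
P(M+2) = C(3,1) × 0.43424^2 × 0.56576^1 = 3 × 0.18856438 × 0.56576 = 0.320047
Relative intensity = 0.320047 / 0.416980 × 100 = 76.8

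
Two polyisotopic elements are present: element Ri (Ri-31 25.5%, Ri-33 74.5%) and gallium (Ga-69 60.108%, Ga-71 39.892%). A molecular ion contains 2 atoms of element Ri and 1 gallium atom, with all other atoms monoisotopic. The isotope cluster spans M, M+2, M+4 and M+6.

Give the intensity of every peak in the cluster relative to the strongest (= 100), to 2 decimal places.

8.06 : 52.42 : 100.00 : 45.63

Element Ri pattern (n=2): 0.065025 : 0.37995 : 0.555025
Gallium pattern (n=1): 0.60108 : 0.39892
Convolve the two distributions (both contribute in 2-u steps):
  M: 0.065025×0.60108 = 0.039085
  M+2: 0.065025×0.39892 + 0.37995×0.60108 = 0.254320
  M+4: 0.37995×0.39892 + 0.555025×0.60108 = 0.485184
  M+6: 0.555025×0.39892 = 0.221411
Scale to base peak (0.485184) = 100: 8.06 : 52.42 : 100.00 : 45.63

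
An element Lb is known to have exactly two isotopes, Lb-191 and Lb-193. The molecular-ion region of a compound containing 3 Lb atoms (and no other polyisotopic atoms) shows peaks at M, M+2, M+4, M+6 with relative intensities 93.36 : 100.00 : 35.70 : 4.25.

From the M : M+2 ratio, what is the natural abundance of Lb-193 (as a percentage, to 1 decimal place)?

26.3%

Let p = fractional abundance of Lb-191. I(M+2)/I(M) = [C(3,1)·p^2·(1−p)] / p^3 = 3·(1−p)/p = 100.00/93.36 = 1.0711
(1−p)/p = 1.0711/3 = 0.3570  ⇒  p = 1/(1 + 0.3570) = 0.7369
Lb-191: 73.7%, Lb-193: 26.3%.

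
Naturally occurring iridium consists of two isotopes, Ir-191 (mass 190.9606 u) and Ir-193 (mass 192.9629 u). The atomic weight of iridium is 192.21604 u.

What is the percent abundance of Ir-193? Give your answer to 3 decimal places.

With x = fraction of Ir-191 (so Ir-193 is 1 − x):
190.9606·x + 192.9629·(1 − x) = 192.21604
(190.9606 − 192.9629)·x = 192.21604 − 192.9629
x = -0.74686 / -2.0023 = 0.37300 → 37.300% Ir-191, 62.700% Ir-193.

62.700%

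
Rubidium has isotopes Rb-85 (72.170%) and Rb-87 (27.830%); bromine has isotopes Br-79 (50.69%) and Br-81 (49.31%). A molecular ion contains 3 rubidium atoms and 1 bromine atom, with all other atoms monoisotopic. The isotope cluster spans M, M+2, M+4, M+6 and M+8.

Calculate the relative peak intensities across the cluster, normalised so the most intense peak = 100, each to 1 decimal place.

47.0 : 100.0 : 73.8 : 23.1 : 2.6

Rubidium pattern (n=3): 0.37589809 : 0.43485841 : 0.16768892 : 0.02155458
Bromine pattern (n=1): 0.5069 : 0.4931
Convolve the two distributions (both contribute in 2-u steps):
  M: 0.37589809×0.5069 = 0.190543
  M+2: 0.37589809×0.4931 + 0.43485841×0.5069 = 0.405785
  M+4: 0.43485841×0.4931 + 0.16768892×0.5069 = 0.299430
  M+6: 0.16768892×0.4931 + 0.02155458×0.5069 = 0.093613
  M+8: 0.02155458×0.4931 = 0.010629
Scale to base peak (0.405785) = 100: 47.0 : 100.0 : 73.8 : 23.1 : 2.6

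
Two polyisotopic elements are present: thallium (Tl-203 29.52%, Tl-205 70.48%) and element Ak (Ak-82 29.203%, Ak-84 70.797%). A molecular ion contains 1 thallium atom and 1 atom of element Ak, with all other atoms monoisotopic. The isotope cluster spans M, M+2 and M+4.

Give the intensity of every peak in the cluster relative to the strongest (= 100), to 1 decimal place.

17.3 : 83.1 : 100.0

Thallium pattern (n=1): 0.2952 : 0.7048
Element Ak pattern (n=1): 0.29203 : 0.70797
Convolve the two distributions (both contribute in 2-u steps):
  M: 0.2952×0.29203 = 0.086207
  M+2: 0.2952×0.70797 + 0.7048×0.29203 = 0.414815
  M+4: 0.7048×0.70797 = 0.498977
Scale to base peak (0.498977) = 100: 17.3 : 83.1 : 100.0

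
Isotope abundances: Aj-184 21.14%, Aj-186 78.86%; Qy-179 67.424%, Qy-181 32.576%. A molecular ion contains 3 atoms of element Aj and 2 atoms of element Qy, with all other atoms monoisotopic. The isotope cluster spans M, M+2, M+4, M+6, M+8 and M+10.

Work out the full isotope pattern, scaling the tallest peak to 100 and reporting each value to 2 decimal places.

1.05 : 12.82 : 55.65 : 100.00 : 63.15 : 12.77

Element Aj pattern (n=3): 0.00944746 : 0.10572751 : 0.39440261 : 0.49042242
Element Qy pattern (n=2): 0.45459958 : 0.43928084 : 0.10611958
Convolve the two distributions (both contribute in 2-u steps):
  M: 0.00944746×0.45459958 = 0.004295
  M+2: 0.00944746×0.43928084 + 0.10572751×0.45459958 = 0.052214
  M+4: 0.00944746×0.10611958 + 0.10572751×0.43928084 + 0.39440261×0.45459958 = 0.226742
  M+6: 0.10572751×0.10611958 + 0.39440261×0.43928084 + 0.49042242×0.45459958 = 0.407419
  M+8: 0.39440261×0.10611958 + 0.49042242×0.43928084 = 0.257287
  M+10: 0.49042242×0.10611958 = 0.052043
Scale to base peak (0.407419) = 100: 1.05 : 12.82 : 55.65 : 100.00 : 63.15 : 12.77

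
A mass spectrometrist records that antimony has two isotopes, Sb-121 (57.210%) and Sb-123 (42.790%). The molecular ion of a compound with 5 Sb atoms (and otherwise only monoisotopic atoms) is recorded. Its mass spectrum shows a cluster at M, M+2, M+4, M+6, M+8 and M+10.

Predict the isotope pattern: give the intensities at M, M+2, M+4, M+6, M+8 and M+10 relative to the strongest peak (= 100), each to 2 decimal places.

Each Sb atom is independently Sb-121 (p = 0.57210) or Sb-123 (q = 0.42790); the cluster is the binomial expansion (p + q)^5.
P(M) = 0.57210^5 = 0.061286
P(M+2) = 5 × 0.57210^4 × 0.42790^1 = 0.229192
P(M+4) = 10 × 0.57210^3 × 0.42790^2 = 0.342847
P(M+6) = 10 × 0.57210^2 × 0.42790^3 = 0.256431
P(M+8) = 5 × 0.57210^1 × 0.42790^4 = 0.095898
P(M+10) = 0.42790^5 = 0.014345
The M+4 peak is largest (0.342847); scaling to 100 gives 17.88 : 66.85 : 100.00 : 74.79 : 27.97 : 4.18.

17.88 : 66.85 : 100.00 : 74.79 : 27.97 : 4.18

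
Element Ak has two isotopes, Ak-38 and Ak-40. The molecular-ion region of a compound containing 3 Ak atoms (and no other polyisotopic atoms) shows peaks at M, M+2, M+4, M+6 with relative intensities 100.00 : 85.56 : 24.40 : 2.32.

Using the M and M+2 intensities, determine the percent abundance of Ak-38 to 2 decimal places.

77.81%

If p is the fraction of Ak that is Ak-38, then I(M+2)/I(M) = [C(3,1)·p^2·(1−p)] / p^3 = 3·(1−p)/p = 85.56/100.00 = 0.8556
(1−p)/p = 0.8556/3 = 0.2852  ⇒  p = 1/(1 + 0.2852) = 0.7781
Ak-38: 77.81%, Ak-40: 22.19%.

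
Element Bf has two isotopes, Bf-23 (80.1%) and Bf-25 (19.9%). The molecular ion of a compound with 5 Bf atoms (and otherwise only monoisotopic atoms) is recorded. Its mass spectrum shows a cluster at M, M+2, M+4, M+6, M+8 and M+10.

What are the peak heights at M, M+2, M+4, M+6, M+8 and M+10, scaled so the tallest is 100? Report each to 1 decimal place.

Each Bf atom is independently Bf-23 (p = 0.801) or Bf-25 (q = 0.199); the cluster is the binomial expansion (p + q)^5.
P(M) = 0.801^5 = 0.329733
P(M+2) = 5 × 0.801^4 × 0.199^1 = 0.409594
P(M+4) = 10 × 0.801^3 × 0.199^2 = 0.203518
P(M+6) = 10 × 0.801^2 × 0.199^3 = 0.050562
P(M+8) = 5 × 0.801^1 × 0.199^4 = 0.006281
P(M+10) = 0.199^5 = 0.000312
The M+2 peak is largest (0.409594); scaling to 100 gives 80.5 : 100.0 : 49.7 : 12.3 : 1.5 : 0.1.

80.5 : 100.0 : 49.7 : 12.3 : 1.5 : 0.1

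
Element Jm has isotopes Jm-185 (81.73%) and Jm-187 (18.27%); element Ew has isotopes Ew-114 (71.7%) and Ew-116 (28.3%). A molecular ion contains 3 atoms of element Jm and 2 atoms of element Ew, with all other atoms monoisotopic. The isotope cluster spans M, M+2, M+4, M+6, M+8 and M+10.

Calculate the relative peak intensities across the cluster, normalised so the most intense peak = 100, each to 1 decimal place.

Element Jm pattern (n=3): 0.54593947 : 0.36611945 : 0.08184268 : 0.0060984
Element Ew pattern (n=2): 0.514089 : 0.405822 : 0.080089
Convolve the two distributions (both contribute in 2-u steps):
  M: 0.54593947×0.514089 = 0.280661
  M+2: 0.54593947×0.405822 + 0.36611945×0.514089 = 0.409772
  M+4: 0.54593947×0.080089 + 0.36611945×0.405822 + 0.08184268×0.514089 = 0.234377
  M+6: 0.36611945×0.080089 + 0.08184268×0.405822 + 0.0060984×0.514089 = 0.065671
  M+8: 0.08184268×0.080089 + 0.0060984×0.405822 = 0.009030
  M+10: 0.0060984×0.080089 = 0.000488
Scale to base peak (0.409772) = 100: 68.5 : 100.0 : 57.2 : 16.0 : 2.2 : 0.1

68.5 : 100.0 : 57.2 : 16.0 : 2.2 : 0.1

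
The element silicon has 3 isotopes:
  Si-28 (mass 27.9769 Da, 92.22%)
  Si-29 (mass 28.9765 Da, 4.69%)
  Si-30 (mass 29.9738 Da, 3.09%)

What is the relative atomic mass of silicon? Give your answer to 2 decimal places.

28.09 Da

Ar = Σ fᵢ·mᵢ = 0.9222 × 27.9769 + 0.0469 × 28.9765 + 0.0309 × 29.9738
= 25.80030 + 1.35900 + 0.92619 = 28.08549 Da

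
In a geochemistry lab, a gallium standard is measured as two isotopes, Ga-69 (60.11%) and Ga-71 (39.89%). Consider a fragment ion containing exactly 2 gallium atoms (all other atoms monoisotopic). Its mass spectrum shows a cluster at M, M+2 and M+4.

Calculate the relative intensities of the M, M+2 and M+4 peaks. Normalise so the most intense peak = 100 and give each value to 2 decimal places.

75.34 : 100.00 : 33.18

Each Ga atom is independently Ga-69 (p = 0.6011) or Ga-71 (q = 0.3989); the cluster is the binomial expansion (p + q)^2.
P(M) = 0.6011^2 = 0.361321
P(M+2) = 2 × 0.6011^1 × 0.3989^1 = 0.479558
P(M+4) = 0.3989^2 = 0.159121
The M+2 peak is largest (0.479558); scaling to 100 gives 75.34 : 100.00 : 33.18.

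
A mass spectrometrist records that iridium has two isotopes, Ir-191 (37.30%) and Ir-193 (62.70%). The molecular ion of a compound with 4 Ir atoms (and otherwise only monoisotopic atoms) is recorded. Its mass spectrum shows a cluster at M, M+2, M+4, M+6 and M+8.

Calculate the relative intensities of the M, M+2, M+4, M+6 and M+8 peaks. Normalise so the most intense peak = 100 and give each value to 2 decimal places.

5.26 : 35.39 : 89.23 : 100.00 : 42.02

Each Ir atom is independently Ir-191 (p = 0.3730) or Ir-193 (q = 0.6270); the cluster is the binomial expansion (p + q)^4.
P(M) = 0.3730^4 = 0.019357
P(M+2) = 4 × 0.3730^3 × 0.6270^1 = 0.130153
P(M+4) = 6 × 0.3730^2 × 0.6270^2 = 0.328174
P(M+6) = 4 × 0.3730^1 × 0.6270^3 = 0.367766
P(M+8) = 0.6270^4 = 0.154550
The M+6 peak is largest (0.367766); scaling to 100 gives 5.26 : 35.39 : 89.23 : 100.00 : 42.02.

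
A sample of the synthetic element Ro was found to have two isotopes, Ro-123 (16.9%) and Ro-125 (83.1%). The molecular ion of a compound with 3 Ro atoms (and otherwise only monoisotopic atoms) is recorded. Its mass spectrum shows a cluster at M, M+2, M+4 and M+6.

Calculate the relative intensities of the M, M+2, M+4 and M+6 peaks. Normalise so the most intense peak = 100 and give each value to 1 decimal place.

0.8 : 12.4 : 61.0 : 100.0

Expanding (0.169 + 0.831)^3:
P(M) = 0.169^3 = 0.004827
P(M+2) = 3 × 0.169^2 × 0.831^1 = 0.071203
P(M+4) = 3 × 0.169^1 × 0.831^2 = 0.350114
P(M+6) = 0.831^3 = 0.573856
The M+6 peak is largest (0.573856); scaling to 100 gives 0.8 : 12.4 : 61.0 : 100.0.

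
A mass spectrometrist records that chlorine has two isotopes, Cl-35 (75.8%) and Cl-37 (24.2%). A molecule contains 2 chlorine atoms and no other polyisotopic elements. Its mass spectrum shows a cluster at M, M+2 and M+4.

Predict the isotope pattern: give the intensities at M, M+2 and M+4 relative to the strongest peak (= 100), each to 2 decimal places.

100.00 : 63.85 : 10.19

The 2 Cl atoms are independent, so intensities follow the terms of (0.758 + 0.242)^2.
P(M) = 0.758^2 = 0.574564
P(M+2) = 2 × 0.758^1 × 0.242^1 = 0.366872
P(M+4) = 0.242^2 = 0.058564
The M peak is largest (0.574564); scaling to 100 gives 100.00 : 63.85 : 10.19.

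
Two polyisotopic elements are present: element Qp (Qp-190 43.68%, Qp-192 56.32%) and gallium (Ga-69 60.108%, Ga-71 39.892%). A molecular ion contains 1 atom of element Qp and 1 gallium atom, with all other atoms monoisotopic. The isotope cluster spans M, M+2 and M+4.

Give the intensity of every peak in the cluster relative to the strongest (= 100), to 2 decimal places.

Element Qp pattern (n=1): 0.4368 : 0.5632
Gallium pattern (n=1): 0.60108 : 0.39892
Convolve the two distributions (both contribute in 2-u steps):
  M: 0.4368×0.60108 = 0.262552
  M+2: 0.4368×0.39892 + 0.5632×0.60108 = 0.512777
  M+4: 0.5632×0.39892 = 0.224672
Scale to base peak (0.512777) = 100: 51.20 : 100.00 : 43.81

51.20 : 100.00 : 43.81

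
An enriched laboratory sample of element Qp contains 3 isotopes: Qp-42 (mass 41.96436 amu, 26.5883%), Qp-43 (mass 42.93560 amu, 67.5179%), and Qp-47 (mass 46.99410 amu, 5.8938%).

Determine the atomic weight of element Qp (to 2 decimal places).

42.92 amu

Average mass = Σ (abundance × isotope mass) = 0.265883 × 41.96436 + 0.675179 × 42.93560 + 0.058938 × 46.99410
= 11.157610 + 28.989215 + 2.769738 = 42.916563 amu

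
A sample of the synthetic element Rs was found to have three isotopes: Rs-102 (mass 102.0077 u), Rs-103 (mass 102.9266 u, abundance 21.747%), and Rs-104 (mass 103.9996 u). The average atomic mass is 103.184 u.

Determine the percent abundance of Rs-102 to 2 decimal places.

The remaining 78.253% is split between Rs-102 (fraction x) and Rs-104 (fraction 0.78253 − x).
Substituting: 102.0077x + 103.9996(0.78253 − x) = 80.800552298
(102.0077 − 103.9996)x = -0.58225469  ⇒  x = 0.29231, y = 0.49022
Rs-102: 29.23%, Rs-104: 49.02%.

29.23%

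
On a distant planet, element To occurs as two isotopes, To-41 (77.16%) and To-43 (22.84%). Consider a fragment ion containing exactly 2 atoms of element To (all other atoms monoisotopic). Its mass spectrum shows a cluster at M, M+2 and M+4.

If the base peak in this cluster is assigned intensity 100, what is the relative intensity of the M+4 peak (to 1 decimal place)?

Binomial terms of (0.7716 + 0.2284)^2: M 0.5954, M+2 0.3525, M+4 0.0522 → M is the base peak.
P(M) = C(2,0) × 0.7716^2 × 0.2284^0 = 1 × 0.59536656 × 1.0000 = 0.595367 (base)
P(M+4) = C(2,2) × 0.7716^0 × 0.2284^2 = 1 × 1.0000 × 0.05216656 = 0.052167
Relative intensity = 0.052167 / 0.595367 × 100 = 8.8

8.8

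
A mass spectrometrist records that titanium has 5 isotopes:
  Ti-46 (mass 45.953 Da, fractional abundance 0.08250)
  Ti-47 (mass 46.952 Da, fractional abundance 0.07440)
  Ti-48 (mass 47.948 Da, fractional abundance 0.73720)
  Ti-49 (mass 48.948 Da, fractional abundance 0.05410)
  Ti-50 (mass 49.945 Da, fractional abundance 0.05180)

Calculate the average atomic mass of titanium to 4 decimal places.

Ar = Σ fᵢ·mᵢ = 0.08250 × 45.953 + 0.07440 × 46.952 + 0.73720 × 47.948 + 0.05410 × 48.948 + 0.05180 × 49.945
= 3.79112 + 3.49323 + 35.34727 + 2.64809 + 2.58715 = 47.86686 Da

47.8669 Da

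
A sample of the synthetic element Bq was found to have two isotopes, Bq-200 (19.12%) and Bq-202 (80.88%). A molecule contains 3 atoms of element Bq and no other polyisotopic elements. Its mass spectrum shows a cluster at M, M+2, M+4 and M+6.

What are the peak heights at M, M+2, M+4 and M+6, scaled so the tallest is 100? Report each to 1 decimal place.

The 3 Bq atoms are independent, so intensities follow the terms of (0.1912 + 0.8088)^3.
P(M) = 0.1912^3 = 0.006990
P(M+2) = 3 × 0.1912^2 × 0.8088^1 = 0.088703
P(M+4) = 3 × 0.1912^1 × 0.8088^2 = 0.375225
P(M+6) = 0.8088^3 = 0.529083
The M+6 peak is largest (0.529083); scaling to 100 gives 1.3 : 16.8 : 70.9 : 100.0.

1.3 : 16.8 : 70.9 : 100.0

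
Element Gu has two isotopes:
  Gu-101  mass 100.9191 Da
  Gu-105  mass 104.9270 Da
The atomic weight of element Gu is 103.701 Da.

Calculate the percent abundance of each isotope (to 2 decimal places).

Gu-101: 30.59%, Gu-105: 69.41%

Writing the weighted mean with unknown fraction x of Gu-101:
100.9191·x + 104.9270·(1 − x) = 103.701
(100.9191 − 104.9270)·x = 103.701 − 104.9270
x = -1.2260 / -4.0079 = 0.30590 → 30.59% Gu-101, 69.41% Gu-105.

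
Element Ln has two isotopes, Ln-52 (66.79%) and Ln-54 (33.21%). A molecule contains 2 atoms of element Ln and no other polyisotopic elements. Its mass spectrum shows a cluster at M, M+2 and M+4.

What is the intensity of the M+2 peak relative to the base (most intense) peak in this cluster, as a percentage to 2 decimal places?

99.45%

(0.6679 + 0.3321)^2 gives M 0.4461, M+2 0.4436, M+4 0.1103; the largest is M.
P(M) = C(2,0) × 0.6679^2 × 0.3321^0 = 1 × 0.44609041 × 1.0000 = 0.446090 (base)
P(M+2) = C(2,1) × 0.6679^1 × 0.3321^1 = 2 × 0.6679 × 0.3321 = 0.443619
Relative intensity = 0.443619 / 0.446090 × 100 = 99.45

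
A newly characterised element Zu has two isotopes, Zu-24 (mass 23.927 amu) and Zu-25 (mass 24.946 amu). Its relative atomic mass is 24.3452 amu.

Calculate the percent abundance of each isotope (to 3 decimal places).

Zu-24: 58.960%, Zu-25: 41.040%

Writing the weighted mean with unknown fraction x of Zu-24:
23.927·x + 24.946·(1 − x) = 24.3452
(23.927 − 24.946)·x = 24.3452 − 24.946
x = -0.6008 / -1.019 = 0.58960 → 58.960% Zu-24, 41.040% Zu-25.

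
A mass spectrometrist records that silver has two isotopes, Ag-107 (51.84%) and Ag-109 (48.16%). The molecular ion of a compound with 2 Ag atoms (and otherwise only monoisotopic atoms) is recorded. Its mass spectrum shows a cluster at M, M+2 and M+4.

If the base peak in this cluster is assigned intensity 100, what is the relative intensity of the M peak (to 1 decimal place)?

53.8

Binomial terms of (0.5184 + 0.4816)^2: M 0.2687, M+2 0.4993, M+4 0.2319 → M+2 is the base peak.
P(M+2) = C(2,1) × 0.5184^1 × 0.4816^1 = 2 × 0.5184 × 0.4816 = 0.499323 (base)
P(M) = C(2,0) × 0.5184^2 × 0.4816^0 = 1 × 0.26873856 × 1.0000 = 0.268739
Relative intensity = 0.268739 / 0.499323 × 100 = 53.8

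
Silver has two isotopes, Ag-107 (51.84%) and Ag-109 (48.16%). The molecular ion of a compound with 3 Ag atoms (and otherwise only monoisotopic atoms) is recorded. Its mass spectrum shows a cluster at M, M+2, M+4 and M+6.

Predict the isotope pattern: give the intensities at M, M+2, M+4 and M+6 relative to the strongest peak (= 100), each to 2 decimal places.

35.88 : 100.00 : 92.90 : 28.77

Each Ag atom is independently Ag-107 (p = 0.5184) or Ag-109 (q = 0.4816); the cluster is the binomial expansion (p + q)^3.
P(M) = 0.5184^3 = 0.139314
P(M+2) = 3 × 0.5184^2 × 0.4816^1 = 0.388273
P(M+4) = 3 × 0.5184^1 × 0.4816^2 = 0.360711
P(M+6) = 0.4816^3 = 0.111702
The M+2 peak is largest (0.388273); scaling to 100 gives 35.88 : 100.00 : 92.90 : 28.77.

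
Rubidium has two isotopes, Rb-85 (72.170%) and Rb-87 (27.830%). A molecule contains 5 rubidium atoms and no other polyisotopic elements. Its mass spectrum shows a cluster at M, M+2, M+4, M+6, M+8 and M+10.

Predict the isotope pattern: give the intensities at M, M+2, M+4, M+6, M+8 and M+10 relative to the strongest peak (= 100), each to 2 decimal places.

The 5 Rb atoms are independent, so intensities follow the terms of (0.72170 + 0.27830)^5.
P(M) = 0.72170^5 = 0.195787
P(M+2) = 5 × 0.72170^4 × 0.27830^1 = 0.377494
P(M+4) = 10 × 0.72170^3 × 0.27830^2 = 0.291136
P(M+6) = 10 × 0.72170^2 × 0.27830^3 = 0.112267
P(M+8) = 5 × 0.72170^1 × 0.27830^4 = 0.021646
P(M+10) = 0.27830^5 = 0.001669
The M+2 peak is largest (0.377494); scaling to 100 gives 51.86 : 100.00 : 77.12 : 29.74 : 5.73 : 0.44.

51.86 : 100.00 : 77.12 : 29.74 : 5.73 : 0.44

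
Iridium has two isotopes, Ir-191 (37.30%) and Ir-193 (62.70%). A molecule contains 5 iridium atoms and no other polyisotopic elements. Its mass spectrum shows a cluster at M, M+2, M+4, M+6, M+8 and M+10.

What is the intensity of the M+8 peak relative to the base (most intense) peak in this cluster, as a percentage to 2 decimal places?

84.05%

(0.3730 + 0.6270)^5 gives M 0.0072, M+2 0.0607, M+4 0.2040, M+6 0.3429, M+8 0.2882, M+10 0.0969; the largest is M+6.
P(M+6) = C(5,3) × 0.3730^2 × 0.6270^3 = 10 × 0.139129 × 0.24649188 = 0.342942 (base)
P(M+8) = C(5,4) × 0.3730^1 × 0.6270^4 = 5 × 0.3730 × 0.15455041 = 0.288237
Relative intensity = 0.288237 / 0.342942 × 100 = 84.05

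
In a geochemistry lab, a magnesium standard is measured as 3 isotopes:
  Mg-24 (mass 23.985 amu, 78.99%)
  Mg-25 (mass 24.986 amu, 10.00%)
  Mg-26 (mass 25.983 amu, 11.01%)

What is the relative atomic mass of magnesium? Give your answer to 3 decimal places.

Ar = Σ fᵢ·mᵢ = 0.7899 × 23.985 + 0.1000 × 24.986 + 0.1101 × 25.983
= 18.9458 + 2.4986 + 2.8607 = 24.3051 amu

24.305 amu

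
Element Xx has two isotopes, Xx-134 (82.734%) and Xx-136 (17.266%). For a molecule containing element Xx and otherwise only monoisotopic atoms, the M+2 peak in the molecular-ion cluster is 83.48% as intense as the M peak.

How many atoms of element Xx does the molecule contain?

With n Xx atoms, P(M+2)/P(M) = C(n,1)·p^(n−1)q / p^n = n·q/p = n · 0.17266/0.82734.
n = 0.8348 × 0.82734/0.17266 = 4.00 ≈ 4

4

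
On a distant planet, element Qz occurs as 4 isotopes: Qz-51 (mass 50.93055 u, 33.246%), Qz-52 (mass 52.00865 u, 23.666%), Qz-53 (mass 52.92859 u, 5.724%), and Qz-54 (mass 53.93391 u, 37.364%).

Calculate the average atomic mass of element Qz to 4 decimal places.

Ar = Σ fᵢ·mᵢ = 0.33246 × 50.93055 + 0.23666 × 52.00865 + 0.05724 × 52.92859 + 0.37364 × 53.93391
= 16.932371 + 12.308367 + 3.029632 + 20.151866 = 52.422236 u

52.4222 u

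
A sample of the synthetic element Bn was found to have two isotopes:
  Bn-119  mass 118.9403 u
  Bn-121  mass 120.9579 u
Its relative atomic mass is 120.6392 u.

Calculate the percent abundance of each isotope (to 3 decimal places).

Bn-119: 15.796%, Bn-121: 84.204%

With x = fraction of Bn-119 (so Bn-121 is 1 − x):
118.9403·x + 120.9579·(1 − x) = 120.6392
(118.9403 − 120.9579)·x = 120.6392 − 120.9579
x = -0.3187 / -2.0176 = 0.15796 → 15.796% Bn-119, 84.204% Bn-121.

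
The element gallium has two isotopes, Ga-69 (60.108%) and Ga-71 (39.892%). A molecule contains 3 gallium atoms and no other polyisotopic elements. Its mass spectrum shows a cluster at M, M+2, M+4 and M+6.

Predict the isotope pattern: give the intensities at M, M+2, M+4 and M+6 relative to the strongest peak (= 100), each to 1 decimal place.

Expanding (0.60108 + 0.39892)^3:
P(M) = 0.60108^3 = 0.217169
P(M+2) = 3 × 0.60108^2 × 0.39892^1 = 0.432386
P(M+4) = 3 × 0.60108^1 × 0.39892^2 = 0.286963
P(M+6) = 0.39892^3 = 0.063483
The M+2 peak is largest (0.432386); scaling to 100 gives 50.2 : 100.0 : 66.4 : 14.7.

50.2 : 100.0 : 66.4 : 14.7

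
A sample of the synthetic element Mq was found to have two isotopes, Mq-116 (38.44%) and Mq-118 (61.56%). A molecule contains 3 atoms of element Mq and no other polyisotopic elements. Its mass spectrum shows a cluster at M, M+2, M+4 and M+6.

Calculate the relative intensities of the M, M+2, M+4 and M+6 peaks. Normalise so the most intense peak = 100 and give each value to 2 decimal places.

The 3 Mq atoms are independent, so intensities follow the terms of (0.3844 + 0.6156)^3.
P(M) = 0.3844^3 = 0.056800
P(M+2) = 3 × 0.3844^2 × 0.6156^1 = 0.272889
P(M+4) = 3 × 0.3844^1 × 0.6156^2 = 0.437021
P(M+6) = 0.6156^3 = 0.233290
The M+4 peak is largest (0.437021); scaling to 100 gives 13.00 : 62.44 : 100.00 : 53.38.

13.00 : 62.44 : 100.00 : 53.38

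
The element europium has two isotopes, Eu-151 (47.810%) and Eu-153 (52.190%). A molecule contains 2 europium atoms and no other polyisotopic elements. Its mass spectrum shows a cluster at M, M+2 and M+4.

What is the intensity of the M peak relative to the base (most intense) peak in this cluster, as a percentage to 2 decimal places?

45.80%

Binomial terms of (0.47810 + 0.52190)^2: M 0.2286, M+2 0.4990, M+4 0.2724 → M+2 is the base peak.
P(M+2) = C(2,1) × 0.47810^1 × 0.52190^1 = 2 × 0.4781 × 0.5219 = 0.499041 (base)
P(M) = C(2,0) × 0.47810^2 × 0.52190^0 = 1 × 0.22857961 × 1.0000 = 0.228580
Relative intensity = 0.228580 / 0.499041 × 100 = 45.80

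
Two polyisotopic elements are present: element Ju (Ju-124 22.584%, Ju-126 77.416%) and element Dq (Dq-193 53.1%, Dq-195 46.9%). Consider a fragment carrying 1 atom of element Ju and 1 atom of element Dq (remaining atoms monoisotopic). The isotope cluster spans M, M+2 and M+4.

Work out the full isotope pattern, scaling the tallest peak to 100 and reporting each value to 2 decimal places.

23.20 : 100.00 : 70.23

Element Ju pattern (n=1): 0.22584 : 0.77416
Element Dq pattern (n=1): 0.5310 : 0.4690
Convolve the two distributions (both contribute in 2-u steps):
  M: 0.22584×0.5310 = 0.119921
  M+2: 0.22584×0.4690 + 0.77416×0.5310 = 0.516998
  M+4: 0.77416×0.4690 = 0.363081
Scale to base peak (0.516998) = 100: 23.20 : 100.00 : 70.23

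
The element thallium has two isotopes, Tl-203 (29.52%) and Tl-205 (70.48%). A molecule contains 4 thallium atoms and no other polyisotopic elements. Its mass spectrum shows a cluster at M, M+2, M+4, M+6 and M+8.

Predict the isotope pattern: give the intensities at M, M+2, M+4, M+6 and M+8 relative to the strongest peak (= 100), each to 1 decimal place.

Expanding (0.2952 + 0.7048)^4:
P(M) = 0.2952^4 = 0.007594
P(M+2) = 4 × 0.2952^3 × 0.7048^1 = 0.072523
P(M+4) = 6 × 0.2952^2 × 0.7048^2 = 0.259726
P(M+6) = 4 × 0.2952^1 × 0.7048^3 = 0.413403
P(M+8) = 0.7048^4 = 0.246754
The M+6 peak is largest (0.413403); scaling to 100 gives 1.8 : 17.5 : 62.8 : 100.0 : 59.7.

1.8 : 17.5 : 62.8 : 100.0 : 59.7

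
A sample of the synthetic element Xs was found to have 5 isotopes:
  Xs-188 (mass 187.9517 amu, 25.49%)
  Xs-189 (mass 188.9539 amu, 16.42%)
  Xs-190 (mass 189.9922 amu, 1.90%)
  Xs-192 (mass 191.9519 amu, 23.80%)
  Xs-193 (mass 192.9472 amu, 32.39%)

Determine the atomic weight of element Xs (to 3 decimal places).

Weight each isotope mass by its fractional abundance: 0.2549 × 187.9517 + 0.1642 × 188.9539 + 0.0190 × 189.9922 + 0.2380 × 191.9519 + 0.3239 × 192.9472
= 47.90889 + 31.02623 + 3.60985 + 45.68455 + 62.49560 = 190.72512 amu

190.725 amu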